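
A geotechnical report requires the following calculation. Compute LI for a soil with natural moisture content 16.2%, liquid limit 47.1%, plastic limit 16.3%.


First compute the plasticity index:
PI = LL - PL = 47.1 - 16.3 = 30.8
Then compute the liquidity index:
LI = (w - PL) / PI
LI = (16.2 - 16.3) / 30.8
LI = -0.003


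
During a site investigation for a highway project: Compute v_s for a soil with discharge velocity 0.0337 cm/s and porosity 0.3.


Using v_s = v_d / n
v_s = 0.0337 / 0.3
v_s = 0.11233 cm/s


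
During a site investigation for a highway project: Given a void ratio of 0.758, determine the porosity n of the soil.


Using the relation n = e / (1 + e)
n = 0.758 / (1 + 0.758)
n = 0.758 / 1.758
n = 0.4312


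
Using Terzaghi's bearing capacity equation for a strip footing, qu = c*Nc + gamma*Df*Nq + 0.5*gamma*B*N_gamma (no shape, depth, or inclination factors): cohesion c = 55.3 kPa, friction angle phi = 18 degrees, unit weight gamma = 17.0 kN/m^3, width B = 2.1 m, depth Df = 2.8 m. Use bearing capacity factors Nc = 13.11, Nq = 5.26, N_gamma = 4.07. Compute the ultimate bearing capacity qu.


Result: 1048.01 kPa

Derivation:
Compute qu = c*Nc + gamma*Df*Nq + 0.5*gamma*B*N_gamma
Term 1: 55.3 * 13.11 = 724.983
Term 2: 17.0 * 2.8 * 5.26 = 250.376
Term 3: 0.5 * 17.0 * 2.1 * 4.07 = 72.6495
qu = 724.983 + 250.376 + 72.6495
qu = 1048.01 kPa


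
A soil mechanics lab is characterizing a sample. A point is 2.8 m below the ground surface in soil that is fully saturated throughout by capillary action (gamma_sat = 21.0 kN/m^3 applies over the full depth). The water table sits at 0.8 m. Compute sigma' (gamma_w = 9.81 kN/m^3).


Total stress = gamma_sat * depth
sigma = 21.0 * 2.8 = 58.8 kPa
Pore water pressure u = gamma_w * (depth - d_wt)
u = 9.81 * (2.8 - 0.8) = 19.62 kPa
Effective stress = sigma - u
sigma' = 58.8 - 19.62 = 39.18 kPa


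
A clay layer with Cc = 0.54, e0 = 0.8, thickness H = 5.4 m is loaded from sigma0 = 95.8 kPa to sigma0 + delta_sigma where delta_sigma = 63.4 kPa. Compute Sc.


Result: 0.3573 m

Derivation:
Using Sc = Cc * H / (1 + e0) * log10((sigma0 + delta_sigma) / sigma0)
Stress ratio = (95.8 + 63.4) / 95.8 = 1.6618
log10(1.6618) = 0.220578
Cc * H / (1 + e0) = 0.54 * 5.4 / (1 + 0.8) = 1.62
Sc = 1.62 * 0.220578
Sc = 0.3573 m


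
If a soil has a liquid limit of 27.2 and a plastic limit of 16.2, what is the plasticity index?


Using PI = LL - PL
PI = 27.2 - 16.2
PI = 11.0


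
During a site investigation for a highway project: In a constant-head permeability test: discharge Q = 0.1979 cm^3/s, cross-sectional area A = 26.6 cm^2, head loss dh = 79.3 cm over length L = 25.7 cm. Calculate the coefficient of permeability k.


Compute hydraulic gradient:
i = dh / L = 79.3 / 25.7 = 3.0856
Then apply Darcy's law:
k = Q / (A * i)
k = 0.1979 / (26.6 * 3.0856)
k = 0.1979 / 82.077
k = 0.002411 cm/s


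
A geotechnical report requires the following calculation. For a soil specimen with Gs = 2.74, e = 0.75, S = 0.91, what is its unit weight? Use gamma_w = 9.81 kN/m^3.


Result: 19.186 kN/m^3

Derivation:
Using gamma = gamma_w * (Gs + S*e) / (1 + e)
Numerator: Gs + S*e = 2.74 + 0.91*0.75 = 3.4225
Denominator: 1 + e = 1 + 0.75 = 1.75
gamma = 9.81 * 3.4225 / 1.75
gamma = 19.186 kN/m^3


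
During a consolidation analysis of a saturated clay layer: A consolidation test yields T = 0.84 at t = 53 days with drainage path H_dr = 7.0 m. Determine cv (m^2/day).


Using cv = T * H_dr^2 / t
H_dr^2 = 7.0^2 = 49.0
cv = 0.84 * 49.0 / 53
cv = 0.7766 m^2/day


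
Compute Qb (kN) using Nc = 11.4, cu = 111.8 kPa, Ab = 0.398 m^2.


Result: 507.26 kN

Derivation:
Using Qb = Nc * cu * Ab
Qb = 11.4 * 111.8 * 0.398
Qb = 507.26 kN


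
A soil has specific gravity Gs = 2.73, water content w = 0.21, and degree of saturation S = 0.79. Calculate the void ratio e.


Using the relation e = Gs * w / S
e = 2.73 * 0.21 / 0.79
e = 0.7257


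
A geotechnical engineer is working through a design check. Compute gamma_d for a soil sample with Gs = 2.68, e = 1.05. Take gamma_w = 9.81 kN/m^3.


Using gamma_d = Gs * gamma_w / (1 + e)
gamma_d = 2.68 * 9.81 / (1 + 1.05)
gamma_d = 2.68 * 9.81 / 2.05
gamma_d = 12.825 kN/m^3


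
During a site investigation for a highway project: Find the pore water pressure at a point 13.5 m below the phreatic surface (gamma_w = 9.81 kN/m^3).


Using u = gamma_w * h_w
u = 9.81 * 13.5
u = 132.44 kPa


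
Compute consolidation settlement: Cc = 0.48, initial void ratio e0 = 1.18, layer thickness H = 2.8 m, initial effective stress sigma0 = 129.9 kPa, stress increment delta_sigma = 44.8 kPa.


Using Sc = Cc * H / (1 + e0) * log10((sigma0 + delta_sigma) / sigma0)
Stress ratio = (129.9 + 44.8) / 129.9 = 1.34488
log10(1.34488) = 0.128684
Cc * H / (1 + e0) = 0.48 * 2.8 / (1 + 1.18) = 0.616514
Sc = 0.616514 * 0.128684
Sc = 0.0793 m


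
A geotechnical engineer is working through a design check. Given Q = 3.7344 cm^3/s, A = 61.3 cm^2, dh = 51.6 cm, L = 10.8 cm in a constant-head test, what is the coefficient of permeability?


Compute hydraulic gradient:
i = dh / L = 51.6 / 10.8 = 4.77778
Then apply Darcy's law:
k = Q / (A * i)
k = 3.7344 / (61.3 * 4.77778)
k = 3.7344 / 292.878
k = 0.012751 cm/s


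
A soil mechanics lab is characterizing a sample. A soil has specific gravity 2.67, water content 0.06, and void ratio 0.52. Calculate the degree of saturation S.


Using S = Gs * w / e
S = 2.67 * 0.06 / 0.52
S = 0.3081


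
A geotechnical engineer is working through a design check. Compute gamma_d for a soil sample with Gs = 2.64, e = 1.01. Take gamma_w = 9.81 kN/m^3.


Using gamma_d = Gs * gamma_w / (1 + e)
gamma_d = 2.64 * 9.81 / (1 + 1.01)
gamma_d = 2.64 * 9.81 / 2.01
gamma_d = 12.885 kN/m^3


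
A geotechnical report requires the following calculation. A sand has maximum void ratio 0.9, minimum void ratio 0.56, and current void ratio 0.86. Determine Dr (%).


Using Dr = (e_max - e) / (e_max - e_min) * 100
e_max - e = 0.9 - 0.86 = 0.04
e_max - e_min = 0.9 - 0.56 = 0.34
Dr = 0.04 / 0.34 * 100
Dr = 11.76 %


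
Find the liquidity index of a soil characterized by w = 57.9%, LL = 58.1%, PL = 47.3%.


First compute the plasticity index:
PI = LL - PL = 58.1 - 47.3 = 10.8
Then compute the liquidity index:
LI = (w - PL) / PI
LI = (57.9 - 47.3) / 10.8
LI = 0.981


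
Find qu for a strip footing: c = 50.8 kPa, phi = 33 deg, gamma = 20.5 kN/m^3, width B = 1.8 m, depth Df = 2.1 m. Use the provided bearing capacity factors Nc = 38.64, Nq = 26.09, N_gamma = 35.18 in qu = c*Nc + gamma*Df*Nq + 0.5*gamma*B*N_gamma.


Compute qu = c*Nc + gamma*Df*Nq + 0.5*gamma*B*N_gamma
Term 1: 50.8 * 38.64 = 1962.912
Term 2: 20.5 * 2.1 * 26.09 = 1123.1745
Term 3: 0.5 * 20.5 * 1.8 * 35.18 = 649.071
qu = 1962.912 + 1123.1745 + 649.071
qu = 3735.16 kPa


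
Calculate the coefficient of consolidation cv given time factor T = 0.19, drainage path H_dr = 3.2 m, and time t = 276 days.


Result: 0.00705 m^2/day

Derivation:
Using cv = T * H_dr^2 / t
H_dr^2 = 3.2^2 = 10.24
cv = 0.19 * 10.24 / 276
cv = 0.00705 m^2/day


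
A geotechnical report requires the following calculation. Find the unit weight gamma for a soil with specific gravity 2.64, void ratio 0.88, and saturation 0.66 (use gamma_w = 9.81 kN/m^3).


Using gamma = gamma_w * (Gs + S*e) / (1 + e)
Numerator: Gs + S*e = 2.64 + 0.66*0.88 = 3.2208
Denominator: 1 + e = 1 + 0.88 = 1.88
gamma = 9.81 * 3.2208 / 1.88
gamma = 16.806 kN/m^3


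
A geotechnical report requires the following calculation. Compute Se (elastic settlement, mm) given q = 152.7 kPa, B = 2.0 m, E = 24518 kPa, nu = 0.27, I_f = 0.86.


Using Se = q * B * (1 - nu^2) * I_f / E
1 - nu^2 = 1 - 0.27^2 = 0.9271
Se = 152.7 * 2.0 * 0.9271 * 0.86 / 24518
Se = 0.009931 m
Convert to mm: Se = 0.009931 * 1000 = 9.931 mm


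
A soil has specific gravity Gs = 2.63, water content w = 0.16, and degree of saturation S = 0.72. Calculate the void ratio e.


Using the relation e = Gs * w / S
e = 2.63 * 0.16 / 0.72
e = 0.5844


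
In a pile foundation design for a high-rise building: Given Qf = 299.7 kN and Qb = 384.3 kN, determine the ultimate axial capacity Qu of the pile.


Using Qu = Qf + Qb
Qu = 299.7 + 384.3
Qu = 684.0 kN


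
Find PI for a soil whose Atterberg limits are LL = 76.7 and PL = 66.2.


Using PI = LL - PL
PI = 76.7 - 66.2
PI = 10.5


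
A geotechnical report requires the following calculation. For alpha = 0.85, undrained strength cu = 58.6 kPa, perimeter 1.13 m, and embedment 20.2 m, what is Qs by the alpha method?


Result: 1136.96 kN

Derivation:
Using Qs = alpha * cu * perimeter * L
Qs = 0.85 * 58.6 * 1.13 * 20.2
Qs = 1136.96 kN


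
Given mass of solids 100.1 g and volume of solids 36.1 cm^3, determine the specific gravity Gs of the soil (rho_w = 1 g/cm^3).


Result: 2.773

Derivation:
Using Gs = m_s / (V_s * rho_w)
Since rho_w = 1 g/cm^3:
Gs = 100.1 / 36.1
Gs = 2.773


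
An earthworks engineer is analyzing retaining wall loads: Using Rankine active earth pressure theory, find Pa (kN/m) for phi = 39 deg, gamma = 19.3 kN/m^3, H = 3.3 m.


Compute active earth pressure coefficient:
Ka = tan^2(45 - phi/2) = tan^2(25.5) = 0.227506
Compute active force:
Pa = 0.5 * Ka * gamma * H^2
Pa = 0.5 * 0.227506 * 19.3 * 3.3^2
Pa = 23.91 kN/m


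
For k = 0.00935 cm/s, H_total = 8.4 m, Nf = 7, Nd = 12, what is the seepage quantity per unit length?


Convert k to m/s for unit consistency with H:
k = 0.00935 cm/s = 0.00935 / 100 m/s = 9.35e-05 m/s
Using q = k * H * Nf / Nd
Nf / Nd = 7 / 12 = 0.5833
q = 9.35e-05 * 8.4 * 0.5833
q = 0.0004582 m^3/s per m


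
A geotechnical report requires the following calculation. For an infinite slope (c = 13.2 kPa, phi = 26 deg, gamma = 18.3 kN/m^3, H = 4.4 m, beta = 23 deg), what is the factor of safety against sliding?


Using Fs = c / (gamma*H*sin(beta)*cos(beta)) + tan(phi)/tan(beta)
Cohesion contribution = 13.2 / (18.3*4.4*sin(23)*cos(23))
Cohesion contribution = 0.455791
Friction contribution = tan(26)/tan(23) = 1.14903
Fs = 0.455791 + 1.14903
Fs = 1.605


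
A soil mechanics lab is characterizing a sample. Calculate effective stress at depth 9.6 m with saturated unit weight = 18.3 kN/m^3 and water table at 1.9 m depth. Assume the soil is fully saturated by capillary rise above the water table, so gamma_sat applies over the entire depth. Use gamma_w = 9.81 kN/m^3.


Total stress = gamma_sat * depth
sigma = 18.3 * 9.6 = 175.68 kPa
Pore water pressure u = gamma_w * (depth - d_wt)
u = 9.81 * (9.6 - 1.9) = 75.537 kPa
Effective stress = sigma - u
sigma' = 175.68 - 75.537 = 100.14 kPa


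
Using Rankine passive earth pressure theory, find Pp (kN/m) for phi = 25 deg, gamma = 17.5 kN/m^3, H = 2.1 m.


Compute passive earth pressure coefficient:
Kp = tan^2(45 + phi/2) = tan^2(57.5) = 2.463913
Compute passive force:
Pp = 0.5 * Kp * gamma * H^2
Pp = 0.5 * 2.463913 * 17.5 * 2.1^2
Pp = 95.08 kN/m


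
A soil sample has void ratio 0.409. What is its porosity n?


Using the relation n = e / (1 + e)
n = 0.409 / (1 + 0.409)
n = 0.409 / 1.409
n = 0.2903


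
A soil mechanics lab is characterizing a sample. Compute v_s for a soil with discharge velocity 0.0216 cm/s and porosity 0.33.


Using v_s = v_d / n
v_s = 0.0216 / 0.33
v_s = 0.06545 cm/s


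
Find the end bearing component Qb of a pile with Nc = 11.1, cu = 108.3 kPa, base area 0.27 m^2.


Result: 324.58 kN

Derivation:
Using Qb = Nc * cu * Ab
Qb = 11.1 * 108.3 * 0.27
Qb = 324.58 kN


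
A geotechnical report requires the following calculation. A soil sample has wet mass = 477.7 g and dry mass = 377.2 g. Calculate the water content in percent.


Result: 26.64 %

Derivation:
Using w = (m_wet - m_dry) / m_dry * 100
m_wet - m_dry = 477.7 - 377.2 = 100.5 g
w = 100.5 / 377.2 * 100
w = 26.64 %


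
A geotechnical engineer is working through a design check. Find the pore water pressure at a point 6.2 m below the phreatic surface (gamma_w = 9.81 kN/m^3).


Using u = gamma_w * h_w
u = 9.81 * 6.2
u = 60.82 kPa


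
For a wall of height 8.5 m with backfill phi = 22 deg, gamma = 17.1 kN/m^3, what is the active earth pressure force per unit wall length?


Compute active earth pressure coefficient:
Ka = tan^2(45 - phi/2) = tan^2(34.0) = 0.454962
Compute active force:
Pa = 0.5 * Ka * gamma * H^2
Pa = 0.5 * 0.454962 * 17.1 * 8.5^2
Pa = 281.05 kN/m


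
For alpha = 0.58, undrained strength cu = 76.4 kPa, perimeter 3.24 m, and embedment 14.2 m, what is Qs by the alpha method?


Using Qs = alpha * cu * perimeter * L
Qs = 0.58 * 76.4 * 3.24 * 14.2
Qs = 2038.71 kN


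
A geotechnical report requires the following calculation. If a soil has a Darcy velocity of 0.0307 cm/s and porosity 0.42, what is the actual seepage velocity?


Using v_s = v_d / n
v_s = 0.0307 / 0.42
v_s = 0.0731 cm/s


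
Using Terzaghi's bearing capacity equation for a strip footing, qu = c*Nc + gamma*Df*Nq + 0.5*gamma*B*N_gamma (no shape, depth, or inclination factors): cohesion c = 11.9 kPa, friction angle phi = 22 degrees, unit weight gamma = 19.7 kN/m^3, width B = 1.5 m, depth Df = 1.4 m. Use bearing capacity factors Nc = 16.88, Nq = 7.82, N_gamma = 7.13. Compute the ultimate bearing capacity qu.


Result: 521.89 kPa

Derivation:
Compute qu = c*Nc + gamma*Df*Nq + 0.5*gamma*B*N_gamma
Term 1: 11.9 * 16.88 = 200.872
Term 2: 19.7 * 1.4 * 7.82 = 215.6756
Term 3: 0.5 * 19.7 * 1.5 * 7.13 = 105.34575
qu = 200.872 + 215.6756 + 105.34575
qu = 521.89 kPa


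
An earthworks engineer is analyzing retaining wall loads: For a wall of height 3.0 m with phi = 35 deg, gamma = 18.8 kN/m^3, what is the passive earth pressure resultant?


Compute passive earth pressure coefficient:
Kp = tan^2(45 + phi/2) = tan^2(62.5) = 3.690172
Compute passive force:
Pp = 0.5 * Kp * gamma * H^2
Pp = 0.5 * 3.690172 * 18.8 * 3.0^2
Pp = 312.19 kN/m


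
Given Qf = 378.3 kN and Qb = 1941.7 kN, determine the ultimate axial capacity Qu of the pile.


Using Qu = Qf + Qb
Qu = 378.3 + 1941.7
Qu = 2320.0 kN


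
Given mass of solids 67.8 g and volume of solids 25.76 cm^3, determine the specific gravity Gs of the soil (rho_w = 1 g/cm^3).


Result: 2.632

Derivation:
Using Gs = m_s / (V_s * rho_w)
Since rho_w = 1 g/cm^3:
Gs = 67.8 / 25.76
Gs = 2.632


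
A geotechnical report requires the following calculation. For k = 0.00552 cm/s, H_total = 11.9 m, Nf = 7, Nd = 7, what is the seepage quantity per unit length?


Convert k to m/s for unit consistency with H:
k = 0.00552 cm/s = 0.00552 / 100 m/s = 5.52e-05 m/s
Using q = k * H * Nf / Nd
Nf / Nd = 7 / 7 = 1.0
q = 5.52e-05 * 11.9 * 1.0
q = 0.0006569 m^3/s per m


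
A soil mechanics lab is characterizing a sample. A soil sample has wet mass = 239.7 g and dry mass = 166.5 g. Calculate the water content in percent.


Using w = (m_wet - m_dry) / m_dry * 100
m_wet - m_dry = 239.7 - 166.5 = 73.2 g
w = 73.2 / 166.5 * 100
w = 43.96 %


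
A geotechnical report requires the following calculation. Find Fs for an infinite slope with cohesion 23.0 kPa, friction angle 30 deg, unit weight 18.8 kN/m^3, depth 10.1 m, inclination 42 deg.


Using Fs = c / (gamma*H*sin(beta)*cos(beta)) + tan(phi)/tan(beta)
Cohesion contribution = 23.0 / (18.8*10.1*sin(42)*cos(42))
Cohesion contribution = 0.243593
Friction contribution = tan(30)/tan(42) = 0.641212
Fs = 0.243593 + 0.641212
Fs = 0.885


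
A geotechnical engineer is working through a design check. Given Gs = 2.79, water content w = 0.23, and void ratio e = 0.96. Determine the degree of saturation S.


Using S = Gs * w / e
S = 2.79 * 0.23 / 0.96
S = 0.6684


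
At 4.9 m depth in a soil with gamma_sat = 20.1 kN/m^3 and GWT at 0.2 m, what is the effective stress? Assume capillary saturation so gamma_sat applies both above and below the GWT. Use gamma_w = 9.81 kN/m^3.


Total stress = gamma_sat * depth
sigma = 20.1 * 4.9 = 98.49 kPa
Pore water pressure u = gamma_w * (depth - d_wt)
u = 9.81 * (4.9 - 0.2) = 46.107 kPa
Effective stress = sigma - u
sigma' = 98.49 - 46.107 = 52.38 kPa


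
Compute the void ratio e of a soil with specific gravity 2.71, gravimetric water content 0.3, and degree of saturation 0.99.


Result: 0.8212

Derivation:
Using the relation e = Gs * w / S
e = 2.71 * 0.3 / 0.99
e = 0.8212


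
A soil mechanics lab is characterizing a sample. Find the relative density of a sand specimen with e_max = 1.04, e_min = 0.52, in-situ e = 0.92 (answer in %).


Using Dr = (e_max - e) / (e_max - e_min) * 100
e_max - e = 1.04 - 0.92 = 0.12
e_max - e_min = 1.04 - 0.52 = 0.52
Dr = 0.12 / 0.52 * 100
Dr = 23.08 %


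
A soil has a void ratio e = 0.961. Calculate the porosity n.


Using the relation n = e / (1 + e)
n = 0.961 / (1 + 0.961)
n = 0.961 / 1.961
n = 0.4901


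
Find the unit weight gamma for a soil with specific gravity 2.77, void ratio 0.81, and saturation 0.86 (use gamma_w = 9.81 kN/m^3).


Using gamma = gamma_w * (Gs + S*e) / (1 + e)
Numerator: Gs + S*e = 2.77 + 0.86*0.81 = 3.4666
Denominator: 1 + e = 1 + 0.81 = 1.81
gamma = 9.81 * 3.4666 / 1.81
gamma = 18.789 kN/m^3


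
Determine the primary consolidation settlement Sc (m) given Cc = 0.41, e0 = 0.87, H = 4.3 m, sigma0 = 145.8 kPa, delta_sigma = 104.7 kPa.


Using Sc = Cc * H / (1 + e0) * log10((sigma0 + delta_sigma) / sigma0)
Stress ratio = (145.8 + 104.7) / 145.8 = 1.71811
log10(1.71811) = 0.23505
Cc * H / (1 + e0) = 0.41 * 4.3 / (1 + 0.87) = 0.942781
Sc = 0.942781 * 0.23505
Sc = 0.2216 m


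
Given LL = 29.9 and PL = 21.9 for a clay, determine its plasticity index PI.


Using PI = LL - PL
PI = 29.9 - 21.9
PI = 8.0


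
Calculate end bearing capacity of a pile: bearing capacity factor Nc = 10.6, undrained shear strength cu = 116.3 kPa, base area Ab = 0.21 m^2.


Using Qb = Nc * cu * Ab
Qb = 10.6 * 116.3 * 0.21
Qb = 258.88 kN


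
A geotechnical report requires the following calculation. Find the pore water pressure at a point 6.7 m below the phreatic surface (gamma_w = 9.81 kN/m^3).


Result: 65.73 kPa

Derivation:
Using u = gamma_w * h_w
u = 9.81 * 6.7
u = 65.73 kPa


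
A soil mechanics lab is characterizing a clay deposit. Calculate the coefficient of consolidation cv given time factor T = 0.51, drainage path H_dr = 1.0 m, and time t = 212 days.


Result: 0.00241 m^2/day

Derivation:
Using cv = T * H_dr^2 / t
H_dr^2 = 1.0^2 = 1.0
cv = 0.51 * 1.0 / 212
cv = 0.00241 m^2/day


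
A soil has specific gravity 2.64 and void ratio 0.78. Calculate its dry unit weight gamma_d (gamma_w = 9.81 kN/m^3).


Using gamma_d = Gs * gamma_w / (1 + e)
gamma_d = 2.64 * 9.81 / (1 + 0.78)
gamma_d = 2.64 * 9.81 / 1.78
gamma_d = 14.55 kN/m^3


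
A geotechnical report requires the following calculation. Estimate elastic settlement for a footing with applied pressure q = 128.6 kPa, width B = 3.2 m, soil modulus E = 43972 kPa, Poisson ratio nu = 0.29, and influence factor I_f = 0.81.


Using Se = q * B * (1 - nu^2) * I_f / E
1 - nu^2 = 1 - 0.29^2 = 0.9159
Se = 128.6 * 3.2 * 0.9159 * 0.81 / 43972
Se = 0.006943 m
Convert to mm: Se = 0.006943 * 1000 = 6.943 mm


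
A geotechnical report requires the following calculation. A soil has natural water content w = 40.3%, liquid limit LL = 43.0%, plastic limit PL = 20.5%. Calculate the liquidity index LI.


Result: 0.88

Derivation:
First compute the plasticity index:
PI = LL - PL = 43.0 - 20.5 = 22.5
Then compute the liquidity index:
LI = (w - PL) / PI
LI = (40.3 - 20.5) / 22.5
LI = 0.88


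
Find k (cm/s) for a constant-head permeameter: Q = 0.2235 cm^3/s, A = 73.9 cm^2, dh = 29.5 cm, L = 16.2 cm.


Result: 0.001661 cm/s

Derivation:
Compute hydraulic gradient:
i = dh / L = 29.5 / 16.2 = 1.82099
Then apply Darcy's law:
k = Q / (A * i)
k = 0.2235 / (73.9 * 1.82099)
k = 0.2235 / 134.571
k = 0.001661 cm/s


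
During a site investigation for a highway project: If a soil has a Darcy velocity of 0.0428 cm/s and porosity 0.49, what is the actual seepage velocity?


Using v_s = v_d / n
v_s = 0.0428 / 0.49
v_s = 0.08735 cm/s


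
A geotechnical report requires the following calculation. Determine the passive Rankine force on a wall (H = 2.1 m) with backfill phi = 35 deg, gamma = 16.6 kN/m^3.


Compute passive earth pressure coefficient:
Kp = tan^2(45 + phi/2) = tan^2(62.5) = 3.690172
Compute passive force:
Pp = 0.5 * Kp * gamma * H^2
Pp = 0.5 * 3.690172 * 16.6 * 2.1^2
Pp = 135.07 kN/m


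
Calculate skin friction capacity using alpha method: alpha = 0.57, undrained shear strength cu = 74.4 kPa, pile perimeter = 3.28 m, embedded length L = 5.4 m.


Using Qs = alpha * cu * perimeter * L
Qs = 0.57 * 74.4 * 3.28 * 5.4
Qs = 751.13 kN


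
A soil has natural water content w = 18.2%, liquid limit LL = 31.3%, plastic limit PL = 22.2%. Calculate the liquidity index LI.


First compute the plasticity index:
PI = LL - PL = 31.3 - 22.2 = 9.1
Then compute the liquidity index:
LI = (w - PL) / PI
LI = (18.2 - 22.2) / 9.1
LI = -0.44


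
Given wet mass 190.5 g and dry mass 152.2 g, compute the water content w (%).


Result: 25.16 %

Derivation:
Using w = (m_wet - m_dry) / m_dry * 100
m_wet - m_dry = 190.5 - 152.2 = 38.3 g
w = 38.3 / 152.2 * 100
w = 25.16 %


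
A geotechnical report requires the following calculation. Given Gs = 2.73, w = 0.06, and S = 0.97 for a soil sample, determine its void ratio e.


Using the relation e = Gs * w / S
e = 2.73 * 0.06 / 0.97
e = 0.1689


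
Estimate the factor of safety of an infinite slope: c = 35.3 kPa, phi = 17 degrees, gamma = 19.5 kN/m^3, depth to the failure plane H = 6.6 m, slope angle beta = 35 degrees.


Result: 1.02

Derivation:
Using Fs = c / (gamma*H*sin(beta)*cos(beta)) + tan(phi)/tan(beta)
Cohesion contribution = 35.3 / (19.5*6.6*sin(35)*cos(35))
Cohesion contribution = 0.583768
Friction contribution = tan(17)/tan(35) = 0.436629
Fs = 0.583768 + 0.436629
Fs = 1.02


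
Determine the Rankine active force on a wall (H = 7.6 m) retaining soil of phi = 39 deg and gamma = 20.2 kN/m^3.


Compute active earth pressure coefficient:
Ka = tan^2(45 - phi/2) = tan^2(25.5) = 0.227506
Compute active force:
Pa = 0.5 * Ka * gamma * H^2
Pa = 0.5 * 0.227506 * 20.2 * 7.6^2
Pa = 132.72 kN/m


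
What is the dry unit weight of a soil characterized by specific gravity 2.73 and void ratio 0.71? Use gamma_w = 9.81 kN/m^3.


Result: 15.662 kN/m^3

Derivation:
Using gamma_d = Gs * gamma_w / (1 + e)
gamma_d = 2.73 * 9.81 / (1 + 0.71)
gamma_d = 2.73 * 9.81 / 1.71
gamma_d = 15.662 kN/m^3


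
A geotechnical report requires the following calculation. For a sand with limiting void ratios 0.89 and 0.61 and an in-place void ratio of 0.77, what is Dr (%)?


Using Dr = (e_max - e) / (e_max - e_min) * 100
e_max - e = 0.89 - 0.77 = 0.12
e_max - e_min = 0.89 - 0.61 = 0.28
Dr = 0.12 / 0.28 * 100
Dr = 42.86 %


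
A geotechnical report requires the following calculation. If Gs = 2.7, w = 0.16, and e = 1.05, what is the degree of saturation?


Using S = Gs * w / e
S = 2.7 * 0.16 / 1.05
S = 0.4114


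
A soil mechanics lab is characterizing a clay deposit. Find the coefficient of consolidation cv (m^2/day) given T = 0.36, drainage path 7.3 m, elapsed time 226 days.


Using cv = T * H_dr^2 / t
H_dr^2 = 7.3^2 = 53.29
cv = 0.36 * 53.29 / 226
cv = 0.08489 m^2/day


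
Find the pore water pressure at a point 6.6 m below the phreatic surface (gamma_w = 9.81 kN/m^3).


Using u = gamma_w * h_w
u = 9.81 * 6.6
u = 64.75 kPa


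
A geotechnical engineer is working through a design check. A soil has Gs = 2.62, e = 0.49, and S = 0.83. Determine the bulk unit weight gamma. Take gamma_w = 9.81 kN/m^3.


Using gamma = gamma_w * (Gs + S*e) / (1 + e)
Numerator: Gs + S*e = 2.62 + 0.83*0.49 = 3.0267
Denominator: 1 + e = 1 + 0.49 = 1.49
gamma = 9.81 * 3.0267 / 1.49
gamma = 19.927 kN/m^3


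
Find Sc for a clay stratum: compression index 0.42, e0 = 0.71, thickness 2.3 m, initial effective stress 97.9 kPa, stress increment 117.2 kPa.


Result: 0.1931 m

Derivation:
Using Sc = Cc * H / (1 + e0) * log10((sigma0 + delta_sigma) / sigma0)
Stress ratio = (97.9 + 117.2) / 97.9 = 2.19714
log10(2.19714) = 0.341858
Cc * H / (1 + e0) = 0.42 * 2.3 / (1 + 0.71) = 0.564912
Sc = 0.564912 * 0.341858
Sc = 0.1931 m


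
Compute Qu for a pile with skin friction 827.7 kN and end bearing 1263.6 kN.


Using Qu = Qf + Qb
Qu = 827.7 + 1263.6
Qu = 2091.3 kN


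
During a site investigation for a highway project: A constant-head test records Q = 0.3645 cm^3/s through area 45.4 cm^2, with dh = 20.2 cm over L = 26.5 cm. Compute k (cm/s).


Compute hydraulic gradient:
i = dh / L = 20.2 / 26.5 = 0.762264
Then apply Darcy's law:
k = Q / (A * i)
k = 0.3645 / (45.4 * 0.762264)
k = 0.3645 / 34.6068
k = 0.010533 cm/s


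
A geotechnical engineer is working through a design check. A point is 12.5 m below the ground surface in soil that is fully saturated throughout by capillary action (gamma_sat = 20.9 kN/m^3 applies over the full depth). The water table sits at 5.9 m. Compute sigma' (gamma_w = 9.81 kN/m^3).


Total stress = gamma_sat * depth
sigma = 20.9 * 12.5 = 261.25 kPa
Pore water pressure u = gamma_w * (depth - d_wt)
u = 9.81 * (12.5 - 5.9) = 64.746 kPa
Effective stress = sigma - u
sigma' = 261.25 - 64.746 = 196.5 kPa


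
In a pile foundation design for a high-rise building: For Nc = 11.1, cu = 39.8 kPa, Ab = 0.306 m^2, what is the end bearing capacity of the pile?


Using Qb = Nc * cu * Ab
Qb = 11.1 * 39.8 * 0.306
Qb = 135.18 kN


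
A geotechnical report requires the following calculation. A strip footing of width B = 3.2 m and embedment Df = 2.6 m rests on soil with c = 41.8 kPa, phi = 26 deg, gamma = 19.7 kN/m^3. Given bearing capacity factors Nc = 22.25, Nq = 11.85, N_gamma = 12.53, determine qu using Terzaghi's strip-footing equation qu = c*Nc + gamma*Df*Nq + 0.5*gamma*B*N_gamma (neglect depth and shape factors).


Result: 1931.95 kPa

Derivation:
Compute qu = c*Nc + gamma*Df*Nq + 0.5*gamma*B*N_gamma
Term 1: 41.8 * 22.25 = 930.05
Term 2: 19.7 * 2.6 * 11.85 = 606.957
Term 3: 0.5 * 19.7 * 3.2 * 12.53 = 394.9456
qu = 930.05 + 606.957 + 394.9456
qu = 1931.95 kPa


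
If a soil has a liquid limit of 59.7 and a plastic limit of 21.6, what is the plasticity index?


Using PI = LL - PL
PI = 59.7 - 21.6
PI = 38.1


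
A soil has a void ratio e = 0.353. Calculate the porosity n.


Result: 0.2609

Derivation:
Using the relation n = e / (1 + e)
n = 0.353 / (1 + 0.353)
n = 0.353 / 1.353
n = 0.2609


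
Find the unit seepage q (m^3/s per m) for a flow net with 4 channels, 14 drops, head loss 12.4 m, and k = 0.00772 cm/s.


Convert k to m/s for unit consistency with H:
k = 0.00772 cm/s = 0.00772 / 100 m/s = 7.72e-05 m/s
Using q = k * H * Nf / Nd
Nf / Nd = 4 / 14 = 0.2857
q = 7.72e-05 * 12.4 * 0.2857
q = 0.0002735 m^3/s per m


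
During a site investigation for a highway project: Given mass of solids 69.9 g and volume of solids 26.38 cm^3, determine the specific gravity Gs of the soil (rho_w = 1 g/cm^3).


Using Gs = m_s / (V_s * rho_w)
Since rho_w = 1 g/cm^3:
Gs = 69.9 / 26.38
Gs = 2.65


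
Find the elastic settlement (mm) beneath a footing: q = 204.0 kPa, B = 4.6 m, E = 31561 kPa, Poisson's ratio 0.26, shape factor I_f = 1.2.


Result: 33.268 mm

Derivation:
Using Se = q * B * (1 - nu^2) * I_f / E
1 - nu^2 = 1 - 0.26^2 = 0.9324
Se = 204.0 * 4.6 * 0.9324 * 1.2 / 31561
Se = 0.033268 m
Convert to mm: Se = 0.033268 * 1000 = 33.268 mm


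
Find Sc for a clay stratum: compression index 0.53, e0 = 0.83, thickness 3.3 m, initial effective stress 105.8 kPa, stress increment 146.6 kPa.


Using Sc = Cc * H / (1 + e0) * log10((sigma0 + delta_sigma) / sigma0)
Stress ratio = (105.8 + 146.6) / 105.8 = 2.38563
log10(2.38563) = 0.377604
Cc * H / (1 + e0) = 0.53 * 3.3 / (1 + 0.83) = 0.955738
Sc = 0.955738 * 0.377604
Sc = 0.3609 m


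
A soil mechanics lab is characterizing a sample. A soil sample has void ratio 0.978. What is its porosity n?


Using the relation n = e / (1 + e)
n = 0.978 / (1 + 0.978)
n = 0.978 / 1.978
n = 0.4944


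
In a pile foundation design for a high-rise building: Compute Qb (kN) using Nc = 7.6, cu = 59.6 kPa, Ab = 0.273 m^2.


Result: 123.66 kN

Derivation:
Using Qb = Nc * cu * Ab
Qb = 7.6 * 59.6 * 0.273
Qb = 123.66 kN


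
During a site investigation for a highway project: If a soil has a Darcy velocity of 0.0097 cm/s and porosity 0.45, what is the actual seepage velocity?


Using v_s = v_d / n
v_s = 0.0097 / 0.45
v_s = 0.02156 cm/s


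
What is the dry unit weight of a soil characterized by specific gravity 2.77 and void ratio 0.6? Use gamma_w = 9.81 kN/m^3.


Using gamma_d = Gs * gamma_w / (1 + e)
gamma_d = 2.77 * 9.81 / (1 + 0.6)
gamma_d = 2.77 * 9.81 / 1.6
gamma_d = 16.984 kN/m^3


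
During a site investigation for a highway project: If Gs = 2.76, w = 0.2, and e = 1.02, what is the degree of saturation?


Result: 0.5412

Derivation:
Using S = Gs * w / e
S = 2.76 * 0.2 / 1.02
S = 0.5412


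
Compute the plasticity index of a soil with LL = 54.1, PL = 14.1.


Using PI = LL - PL
PI = 54.1 - 14.1
PI = 40.0


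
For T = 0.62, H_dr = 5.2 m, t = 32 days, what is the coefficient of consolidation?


Using cv = T * H_dr^2 / t
H_dr^2 = 5.2^2 = 27.04
cv = 0.62 * 27.04 / 32
cv = 0.5239 m^2/day


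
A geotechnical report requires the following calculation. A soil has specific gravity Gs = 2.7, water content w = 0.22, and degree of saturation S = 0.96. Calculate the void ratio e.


Using the relation e = Gs * w / S
e = 2.7 * 0.22 / 0.96
e = 0.6188


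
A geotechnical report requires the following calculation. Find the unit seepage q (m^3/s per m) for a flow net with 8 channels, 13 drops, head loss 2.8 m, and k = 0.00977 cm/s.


Convert k to m/s for unit consistency with H:
k = 0.00977 cm/s = 0.00977 / 100 m/s = 9.77e-05 m/s
Using q = k * H * Nf / Nd
Nf / Nd = 8 / 13 = 0.6154
q = 9.77e-05 * 2.8 * 0.6154
q = 0.0001683 m^3/s per m


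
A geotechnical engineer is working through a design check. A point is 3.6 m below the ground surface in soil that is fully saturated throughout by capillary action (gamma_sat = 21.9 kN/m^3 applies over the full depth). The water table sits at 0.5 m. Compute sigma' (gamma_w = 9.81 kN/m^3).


Total stress = gamma_sat * depth
sigma = 21.9 * 3.6 = 78.84 kPa
Pore water pressure u = gamma_w * (depth - d_wt)
u = 9.81 * (3.6 - 0.5) = 30.411 kPa
Effective stress = sigma - u
sigma' = 78.84 - 30.411 = 48.43 kPa


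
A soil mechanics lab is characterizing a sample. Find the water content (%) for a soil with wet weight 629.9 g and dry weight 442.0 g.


Using w = (m_wet - m_dry) / m_dry * 100
m_wet - m_dry = 629.9 - 442.0 = 187.9 g
w = 187.9 / 442.0 * 100
w = 42.51 %


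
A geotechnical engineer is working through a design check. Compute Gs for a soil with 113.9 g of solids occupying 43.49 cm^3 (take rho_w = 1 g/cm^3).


Using Gs = m_s / (V_s * rho_w)
Since rho_w = 1 g/cm^3:
Gs = 113.9 / 43.49
Gs = 2.619


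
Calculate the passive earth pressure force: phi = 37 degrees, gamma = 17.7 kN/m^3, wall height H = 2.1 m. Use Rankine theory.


Result: 157.0 kN/m

Derivation:
Compute passive earth pressure coefficient:
Kp = tan^2(45 + phi/2) = tan^2(63.5) = 4.022791
Compute passive force:
Pp = 0.5 * Kp * gamma * H^2
Pp = 0.5 * 4.022791 * 17.7 * 2.1^2
Pp = 157.0 kN/m


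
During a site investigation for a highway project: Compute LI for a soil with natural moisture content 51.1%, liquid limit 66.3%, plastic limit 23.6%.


Result: 0.644

Derivation:
First compute the plasticity index:
PI = LL - PL = 66.3 - 23.6 = 42.7
Then compute the liquidity index:
LI = (w - PL) / PI
LI = (51.1 - 23.6) / 42.7
LI = 0.644


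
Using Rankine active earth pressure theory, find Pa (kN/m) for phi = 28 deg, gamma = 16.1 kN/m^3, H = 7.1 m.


Result: 146.51 kN/m

Derivation:
Compute active earth pressure coefficient:
Ka = tan^2(45 - phi/2) = tan^2(31.0) = 0.361033
Compute active force:
Pa = 0.5 * Ka * gamma * H^2
Pa = 0.5 * 0.361033 * 16.1 * 7.1^2
Pa = 146.51 kN/m


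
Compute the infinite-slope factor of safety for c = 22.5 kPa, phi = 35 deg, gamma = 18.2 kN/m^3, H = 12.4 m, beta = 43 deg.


Using Fs = c / (gamma*H*sin(beta)*cos(beta)) + tan(phi)/tan(beta)
Cohesion contribution = 22.5 / (18.2*12.4*sin(43)*cos(43))
Cohesion contribution = 0.199884
Friction contribution = tan(35)/tan(43) = 0.750881
Fs = 0.199884 + 0.750881
Fs = 0.951


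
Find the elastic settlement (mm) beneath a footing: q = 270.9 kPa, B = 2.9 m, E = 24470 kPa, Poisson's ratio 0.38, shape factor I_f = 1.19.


Result: 32.688 mm

Derivation:
Using Se = q * B * (1 - nu^2) * I_f / E
1 - nu^2 = 1 - 0.38^2 = 0.8556
Se = 270.9 * 2.9 * 0.8556 * 1.19 / 24470
Se = 0.032688 m
Convert to mm: Se = 0.032688 * 1000 = 32.688 mm


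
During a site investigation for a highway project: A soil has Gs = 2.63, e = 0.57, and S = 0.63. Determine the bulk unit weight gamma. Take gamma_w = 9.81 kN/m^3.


Result: 18.677 kN/m^3

Derivation:
Using gamma = gamma_w * (Gs + S*e) / (1 + e)
Numerator: Gs + S*e = 2.63 + 0.63*0.57 = 2.9891
Denominator: 1 + e = 1 + 0.57 = 1.57
gamma = 9.81 * 2.9891 / 1.57
gamma = 18.677 kN/m^3


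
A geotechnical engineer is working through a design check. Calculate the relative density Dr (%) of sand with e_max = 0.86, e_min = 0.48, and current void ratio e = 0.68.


Using Dr = (e_max - e) / (e_max - e_min) * 100
e_max - e = 0.86 - 0.68 = 0.18
e_max - e_min = 0.86 - 0.48 = 0.38
Dr = 0.18 / 0.38 * 100
Dr = 47.37 %


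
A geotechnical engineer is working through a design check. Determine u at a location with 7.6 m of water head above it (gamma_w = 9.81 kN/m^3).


Using u = gamma_w * h_w
u = 9.81 * 7.6
u = 74.56 kPa


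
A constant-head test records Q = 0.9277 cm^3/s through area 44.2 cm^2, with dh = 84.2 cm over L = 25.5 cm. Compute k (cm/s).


Result: 0.006356 cm/s

Derivation:
Compute hydraulic gradient:
i = dh / L = 84.2 / 25.5 = 3.30196
Then apply Darcy's law:
k = Q / (A * i)
k = 0.9277 / (44.2 * 3.30196)
k = 0.9277 / 145.947
k = 0.006356 cm/s


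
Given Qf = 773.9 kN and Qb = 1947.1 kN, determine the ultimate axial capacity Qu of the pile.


Using Qu = Qf + Qb
Qu = 773.9 + 1947.1
Qu = 2721.0 kN


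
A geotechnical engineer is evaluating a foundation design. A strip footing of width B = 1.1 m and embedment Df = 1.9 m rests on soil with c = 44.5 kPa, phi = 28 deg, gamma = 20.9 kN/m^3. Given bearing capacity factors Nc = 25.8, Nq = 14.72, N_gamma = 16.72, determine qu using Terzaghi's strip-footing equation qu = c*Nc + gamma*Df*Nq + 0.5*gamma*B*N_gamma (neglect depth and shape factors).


Compute qu = c*Nc + gamma*Df*Nq + 0.5*gamma*B*N_gamma
Term 1: 44.5 * 25.8 = 1148.1
Term 2: 20.9 * 1.9 * 14.72 = 584.5312
Term 3: 0.5 * 20.9 * 1.1 * 16.72 = 192.1964
qu = 1148.1 + 584.5312 + 192.1964
qu = 1924.83 kPa


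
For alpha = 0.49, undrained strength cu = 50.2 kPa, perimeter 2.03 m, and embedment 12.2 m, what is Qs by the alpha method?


Using Qs = alpha * cu * perimeter * L
Qs = 0.49 * 50.2 * 2.03 * 12.2
Qs = 609.19 kN


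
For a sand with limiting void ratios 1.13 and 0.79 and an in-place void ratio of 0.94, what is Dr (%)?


Result: 55.88 %

Derivation:
Using Dr = (e_max - e) / (e_max - e_min) * 100
e_max - e = 1.13 - 0.94 = 0.19
e_max - e_min = 1.13 - 0.79 = 0.34
Dr = 0.19 / 0.34 * 100
Dr = 55.88 %


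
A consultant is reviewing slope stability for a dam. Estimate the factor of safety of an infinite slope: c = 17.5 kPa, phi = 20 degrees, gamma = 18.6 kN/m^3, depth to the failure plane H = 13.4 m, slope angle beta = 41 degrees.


Using Fs = c / (gamma*H*sin(beta)*cos(beta)) + tan(phi)/tan(beta)
Cohesion contribution = 17.5 / (18.6*13.4*sin(41)*cos(41))
Cohesion contribution = 0.141807
Friction contribution = tan(20)/tan(41) = 0.4187
Fs = 0.141807 + 0.4187
Fs = 0.561


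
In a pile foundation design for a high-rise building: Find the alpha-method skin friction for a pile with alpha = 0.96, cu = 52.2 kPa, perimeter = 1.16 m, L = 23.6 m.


Using Qs = alpha * cu * perimeter * L
Qs = 0.96 * 52.2 * 1.16 * 23.6
Qs = 1371.87 kN


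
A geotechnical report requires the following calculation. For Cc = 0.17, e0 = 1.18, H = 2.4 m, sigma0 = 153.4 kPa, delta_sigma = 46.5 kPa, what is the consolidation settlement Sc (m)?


Using Sc = Cc * H / (1 + e0) * log10((sigma0 + delta_sigma) / sigma0)
Stress ratio = (153.4 + 46.5) / 153.4 = 1.30313
log10(1.30313) = 0.114987
Cc * H / (1 + e0) = 0.17 * 2.4 / (1 + 1.18) = 0.187156
Sc = 0.187156 * 0.114987
Sc = 0.0215 m


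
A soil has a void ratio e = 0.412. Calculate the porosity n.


Result: 0.2918

Derivation:
Using the relation n = e / (1 + e)
n = 0.412 / (1 + 0.412)
n = 0.412 / 1.412
n = 0.2918


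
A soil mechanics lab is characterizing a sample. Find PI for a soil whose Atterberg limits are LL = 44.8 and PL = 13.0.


Using PI = LL - PL
PI = 44.8 - 13.0
PI = 31.8


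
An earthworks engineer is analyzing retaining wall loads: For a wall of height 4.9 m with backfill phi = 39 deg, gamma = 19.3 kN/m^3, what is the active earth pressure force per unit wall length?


Compute active earth pressure coefficient:
Ka = tan^2(45 - phi/2) = tan^2(25.5) = 0.227506
Compute active force:
Pa = 0.5 * Ka * gamma * H^2
Pa = 0.5 * 0.227506 * 19.3 * 4.9^2
Pa = 52.71 kN/m


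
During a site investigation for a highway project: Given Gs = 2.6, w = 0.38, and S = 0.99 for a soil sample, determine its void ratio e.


Result: 0.998

Derivation:
Using the relation e = Gs * w / S
e = 2.6 * 0.38 / 0.99
e = 0.998


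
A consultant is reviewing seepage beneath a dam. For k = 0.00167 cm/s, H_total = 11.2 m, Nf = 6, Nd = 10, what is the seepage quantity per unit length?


Convert k to m/s for unit consistency with H:
k = 0.00167 cm/s = 0.00167 / 100 m/s = 1.67e-05 m/s
Using q = k * H * Nf / Nd
Nf / Nd = 6 / 10 = 0.6
q = 1.67e-05 * 11.2 * 0.6
q = 0.0001122 m^3/s per m


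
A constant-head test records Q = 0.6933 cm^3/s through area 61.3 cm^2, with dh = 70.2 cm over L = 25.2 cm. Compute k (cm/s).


Compute hydraulic gradient:
i = dh / L = 70.2 / 25.2 = 2.78571
Then apply Darcy's law:
k = Q / (A * i)
k = 0.6933 / (61.3 * 2.78571)
k = 0.6933 / 170.764
k = 0.00406 cm/s


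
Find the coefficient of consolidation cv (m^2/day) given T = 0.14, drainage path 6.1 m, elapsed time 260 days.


Using cv = T * H_dr^2 / t
H_dr^2 = 6.1^2 = 37.21
cv = 0.14 * 37.21 / 260
cv = 0.02004 m^2/day


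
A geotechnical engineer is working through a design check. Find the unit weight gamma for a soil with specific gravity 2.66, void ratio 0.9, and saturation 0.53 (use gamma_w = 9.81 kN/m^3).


Using gamma = gamma_w * (Gs + S*e) / (1 + e)
Numerator: Gs + S*e = 2.66 + 0.53*0.9 = 3.137
Denominator: 1 + e = 1 + 0.9 = 1.9
gamma = 9.81 * 3.137 / 1.9
gamma = 16.197 kN/m^3


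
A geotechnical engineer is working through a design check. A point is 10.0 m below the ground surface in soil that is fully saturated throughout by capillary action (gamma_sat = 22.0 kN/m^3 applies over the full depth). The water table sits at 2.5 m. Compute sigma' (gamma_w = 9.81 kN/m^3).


Total stress = gamma_sat * depth
sigma = 22.0 * 10.0 = 220.0 kPa
Pore water pressure u = gamma_w * (depth - d_wt)
u = 9.81 * (10.0 - 2.5) = 73.575 kPa
Effective stress = sigma - u
sigma' = 220.0 - 73.575 = 146.43 kPa


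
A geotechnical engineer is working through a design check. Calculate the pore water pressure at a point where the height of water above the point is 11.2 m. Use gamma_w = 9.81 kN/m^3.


Using u = gamma_w * h_w
u = 9.81 * 11.2
u = 109.87 kPa


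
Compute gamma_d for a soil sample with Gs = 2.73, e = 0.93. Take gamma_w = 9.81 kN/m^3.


Using gamma_d = Gs * gamma_w / (1 + e)
gamma_d = 2.73 * 9.81 / (1 + 0.93)
gamma_d = 2.73 * 9.81 / 1.93
gamma_d = 13.876 kN/m^3


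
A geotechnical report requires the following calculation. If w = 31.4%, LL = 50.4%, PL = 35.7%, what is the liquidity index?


First compute the plasticity index:
PI = LL - PL = 50.4 - 35.7 = 14.7
Then compute the liquidity index:
LI = (w - PL) / PI
LI = (31.4 - 35.7) / 14.7
LI = -0.293
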